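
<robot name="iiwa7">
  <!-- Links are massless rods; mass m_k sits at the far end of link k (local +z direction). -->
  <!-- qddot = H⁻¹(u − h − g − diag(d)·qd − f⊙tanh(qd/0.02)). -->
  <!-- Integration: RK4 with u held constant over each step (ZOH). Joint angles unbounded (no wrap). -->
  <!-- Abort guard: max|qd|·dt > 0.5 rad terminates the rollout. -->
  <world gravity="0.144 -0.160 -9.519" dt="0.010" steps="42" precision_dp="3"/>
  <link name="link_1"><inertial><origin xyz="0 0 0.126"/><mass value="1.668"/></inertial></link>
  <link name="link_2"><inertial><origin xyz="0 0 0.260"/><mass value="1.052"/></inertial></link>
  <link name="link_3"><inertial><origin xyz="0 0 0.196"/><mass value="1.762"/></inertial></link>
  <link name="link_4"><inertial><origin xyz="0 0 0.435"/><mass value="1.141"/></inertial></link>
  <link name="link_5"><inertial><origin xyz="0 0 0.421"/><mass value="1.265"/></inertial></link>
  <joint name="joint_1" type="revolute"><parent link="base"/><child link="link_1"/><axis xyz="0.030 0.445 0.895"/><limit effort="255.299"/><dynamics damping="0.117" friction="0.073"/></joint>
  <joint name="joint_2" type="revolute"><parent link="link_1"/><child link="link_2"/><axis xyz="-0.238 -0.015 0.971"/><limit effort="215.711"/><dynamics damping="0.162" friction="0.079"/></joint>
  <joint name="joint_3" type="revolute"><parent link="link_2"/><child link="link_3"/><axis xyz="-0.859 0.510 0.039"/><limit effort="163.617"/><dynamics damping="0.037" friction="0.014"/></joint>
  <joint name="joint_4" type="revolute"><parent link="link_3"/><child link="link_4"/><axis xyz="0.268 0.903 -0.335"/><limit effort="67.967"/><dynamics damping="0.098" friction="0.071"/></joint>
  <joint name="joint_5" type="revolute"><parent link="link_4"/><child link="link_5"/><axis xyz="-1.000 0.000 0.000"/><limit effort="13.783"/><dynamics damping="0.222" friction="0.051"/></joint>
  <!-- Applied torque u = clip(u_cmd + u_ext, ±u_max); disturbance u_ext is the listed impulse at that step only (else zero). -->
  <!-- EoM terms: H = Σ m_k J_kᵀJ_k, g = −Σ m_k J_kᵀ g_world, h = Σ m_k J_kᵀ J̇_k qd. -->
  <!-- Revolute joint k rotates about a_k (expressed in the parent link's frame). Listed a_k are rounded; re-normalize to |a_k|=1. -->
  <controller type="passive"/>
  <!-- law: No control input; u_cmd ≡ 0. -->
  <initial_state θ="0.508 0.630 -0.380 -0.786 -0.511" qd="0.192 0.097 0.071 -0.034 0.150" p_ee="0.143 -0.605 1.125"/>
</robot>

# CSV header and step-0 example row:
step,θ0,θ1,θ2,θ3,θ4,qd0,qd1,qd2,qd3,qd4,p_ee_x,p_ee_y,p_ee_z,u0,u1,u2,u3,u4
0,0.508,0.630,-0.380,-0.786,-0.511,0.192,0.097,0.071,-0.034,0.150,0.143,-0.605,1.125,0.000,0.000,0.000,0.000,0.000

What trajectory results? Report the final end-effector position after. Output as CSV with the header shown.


step,θ0,θ1,θ2,θ3,θ4,qd0,qd1,qd2,qd3,qd4,p_ee_x,p_ee_y,p_ee_z,u0,u1,u2,u3,u4
1,0.511,0.631,-0.379,-0.788,-0.510,0.315,0.016,0.156,-0.283,0.027,0.144,-0.604,1.125,0.000,0.000,0.000,0.000,0.000
2,0.514,0.630,-0.377,-0.792,-0.510,0.431,-0.029,0.239,-0.535,-0.062,0.146,-0.604,1.124,0.000,0.000,0.000,0.000,0.000
3,0.519,0.630,-0.374,-0.798,-0.511,0.542,-0.061,0.318,-0.785,-0.136,0.148,-0.605,1.122,0.000,0.000,0.000,0.000,0.000
4,0.525,0.629,-0.371,-0.807,-0.513,0.651,-0.097,0.396,-1.030,-0.207,0.150,-0.606,1.120,0.000,0.000,0.000,0.000,0.000
5,0.532,0.628,-0.366,-0.819,-0.515,0.759,-0.141,0.472,-1.268,-0.274,0.152,-0.607,1.117,0.000,0.000,0.000,0.000,0.000
6,0.540,0.626,-0.361,-0.833,-0.519,0.864,-0.192,0.544,-1.500,-0.339,0.154,-0.608,1.113,0.000,0.000,0.000,0.000,0.000
7,0.549,0.624,-0.355,-0.849,-0.522,0.966,-0.252,0.614,-1.724,-0.400,0.156,-0.610,1.108,0.000,0.000,0.000,0.000,0.000
8,0.560,0.621,-0.349,-0.867,-0.526,1.066,-0.321,0.680,-1.942,-0.457,0.158,-0.612,1.103,0.000,0.000,0.000,0.000,0.000
9,0.571,0.618,-0.342,-0.888,-0.531,1.162,-0.399,0.742,-2.151,-0.509,0.161,-0.615,1.096,0.000,0.000,0.000,0.000,0.000
10,0.583,0.613,-0.334,-0.910,-0.537,1.255,-0.485,0.799,-2.353,-0.558,0.163,-0.618,1.089,0.000,0.000,0.000,0.000,0.000
11,0.596,0.608,-0.326,-0.935,-0.542,1.343,-0.580,0.849,-2.546,-0.601,0.165,-0.621,1.081,0.000,0.000,0.000,0.000,0.000
12,0.610,0.602,-0.317,-0.961,-0.549,1.427,-0.680,0.893,-2.731,-0.639,0.168,-0.624,1.072,0.000,0.000,0.000,0.000,0.000
13,0.624,0.594,-0.308,-0.989,-0.555,1.505,-0.786,0.928,-2.908,-0.671,0.170,-0.628,1.063,0.000,0.000,0.000,0.000,0.000
14,0.640,0.586,-0.299,-1.019,-0.562,1.578,-0.896,0.954,-3.076,-0.696,0.173,-0.632,1.052,0.000,0.000,0.000,0.000,0.000
15,0.656,0.576,-0.289,-1.051,-0.569,1.646,-1.008,0.970,-3.235,-0.715,0.176,-0.637,1.040,0.000,0.000,0.000,0.000,0.000
16,0.673,0.566,-0.279,-1.084,-0.576,1.708,-1.121,0.974,-3.385,-0.726,0.178,-0.641,1.028,0.000,0.000,0.000,0.000,0.000
17,0.690,0.554,-0.269,-1.118,-0.584,1.764,-1.233,0.967,-3.526,-0.730,0.181,-0.646,1.015,0.000,0.000,0.000,0.000,0.000
18,0.708,0.541,-0.260,-1.154,-0.591,1.814,-1.342,0.947,-3.657,-0.726,0.184,-0.651,1.000,0.000,0.000,0.000,0.000,0.000
19,0.726,0.527,-0.251,-1.192,-0.598,1.858,-1.447,0.914,-3.778,-0.713,0.186,-0.656,0.985,0.000,0.000,0.000,0.000,0.000
20,0.745,0.512,-0.242,-1.230,-0.605,1.898,-1.546,0.867,-3.888,-0.691,0.189,-0.662,0.969,0.000,0.000,0.000,0.000,0.000
21,0.764,0.496,-0.233,-1.269,-0.612,1.933,-1.638,0.805,-3.986,-0.660,0.192,-0.667,0.952,0.000,0.000,0.000,0.000,0.000
22,0.784,0.479,-0.226,-1.310,-0.618,1.964,-1.721,0.727,-4.071,-0.620,0.194,-0.673,0.933,0.000,0.000,0.000,0.000,0.000
23,0.803,0.462,-0.219,-1.351,-0.624,1.991,-1.794,0.633,-4.142,-0.570,0.197,-0.678,0.914,0.000,0.000,0.000,0.000,0.000
24,0.824,0.444,-0.213,-1.392,-0.630,2.016,-1.855,0.522,-4.198,-0.510,0.200,-0.684,0.893,0.000,0.000,0.000,0.000,0.000
25,0.844,0.425,-0.208,-1.435,-0.634,2.039,-1.903,0.393,-4.237,-0.440,0.202,-0.690,0.872,0.000,0.000,0.000,0.000,0.000
26,0.864,0.406,-0.205,-1.477,-0.638,2.061,-1.935,0.245,-4.257,-0.360,0.205,-0.696,0.849,0.000,0.000,0.000,0.000,0.000
27,0.885,0.386,-0.204,-1.520,-0.642,2.083,-1.951,0.075,-4.255,-0.270,0.207,-0.701,0.825,0.000,0.000,0.000,0.000,0.000
28,0.906,0.367,-0.204,-1.562,-0.644,2.106,-1.947,-0.115,-4.231,-0.169,0.210,-0.707,0.800,0.000,0.000,0.000,0.000,0.000
29,0.927,0.347,-0.206,-1.604,-0.645,2.130,-1.921,-0.329,-4.180,-0.057,0.212,-0.713,0.774,0.000,0.000,0.000,0.000,0.000
30,0.949,0.328,-0.210,-1.646,-0.645,2.156,-1.873,-0.571,-4.099,0.054,0.215,-0.718,0.746,0.000,0.000,0.000,0.000,0.000
31,0.970,0.310,-0.217,-1.686,-0.644,2.183,-1.801,-0.845,-3.985,0.166,0.217,-0.723,0.717,0.000,0.000,0.000,0.000,0.000
32,0.992,0.292,-0.227,-1.725,-0.642,2.213,-1.694,-1.151,-3.834,0.288,0.219,-0.728,0.687,0.000,0.000,0.000,0.000,0.000
33,1.015,0.276,-0.241,-1.763,-0.638,2.244,-1.550,-1.492,-3.643,0.418,0.222,-0.733,0.656,0.000,0.000,0.000,0.000,0.000
34,1.037,0.262,-0.257,-1.798,-0.633,2.277,-1.361,-1.871,-3.409,0.555,0.224,-0.737,0.623,0.000,0.000,0.000,0.000,0.000
35,1.060,0.249,-0.278,-1.831,-0.627,2.308,-1.123,-2.292,-3.129,0.698,0.226,-0.740,0.589,0.000,0.000,0.000,0.000,0.000
36,1.083,0.239,-0.303,-1.860,-0.619,2.334,-0.828,-2.757,-2.802,0.842,0.228,-0.743,0.553,0.000,0.000,0.000,0.000,0.000
37,1.107,0.233,-0.333,-1.886,-0.610,2.352,-0.471,-3.269,-2.428,0.984,0.230,-0.745,0.516,0.000,0.000,0.000,0.000,0.000
38,1.130,0.230,-0.369,-1.909,-0.600,2.354,-0.044,-3.829,-2.010,1.118,0.231,-0.747,0.478,0.000,0.000,0.000,0.000,0.000
39,1.154,0.232,-0.410,-1.927,-0.588,2.340,0.444,-4.440,-1.556,1.226,0.233,-0.747,0.438,0.000,0.000,0.000,0.000,0.000
40,1.177,0.239,-0.458,-1.940,-0.575,2.297,1.008,-5.101,-1.070,1.306,0.234,-0.746,0.397,0.000,0.000,0.000,0.000,0.000
41,1.200,0.252,-0.512,-1.948,-0.562,2.214,1.650,-5.814,-0.560,1.349,0.236,-0.744,0.355,0.000,0.000,0.000,0.000,0.000
42,1.221,0.273,-0.574,-1.951,-0.548,2.083,2.366,-6.578,-0.035,1.340,0.237,-0.741,0.312,,,,,
# final p_ee position (m): 0.237 -0.741 0.312


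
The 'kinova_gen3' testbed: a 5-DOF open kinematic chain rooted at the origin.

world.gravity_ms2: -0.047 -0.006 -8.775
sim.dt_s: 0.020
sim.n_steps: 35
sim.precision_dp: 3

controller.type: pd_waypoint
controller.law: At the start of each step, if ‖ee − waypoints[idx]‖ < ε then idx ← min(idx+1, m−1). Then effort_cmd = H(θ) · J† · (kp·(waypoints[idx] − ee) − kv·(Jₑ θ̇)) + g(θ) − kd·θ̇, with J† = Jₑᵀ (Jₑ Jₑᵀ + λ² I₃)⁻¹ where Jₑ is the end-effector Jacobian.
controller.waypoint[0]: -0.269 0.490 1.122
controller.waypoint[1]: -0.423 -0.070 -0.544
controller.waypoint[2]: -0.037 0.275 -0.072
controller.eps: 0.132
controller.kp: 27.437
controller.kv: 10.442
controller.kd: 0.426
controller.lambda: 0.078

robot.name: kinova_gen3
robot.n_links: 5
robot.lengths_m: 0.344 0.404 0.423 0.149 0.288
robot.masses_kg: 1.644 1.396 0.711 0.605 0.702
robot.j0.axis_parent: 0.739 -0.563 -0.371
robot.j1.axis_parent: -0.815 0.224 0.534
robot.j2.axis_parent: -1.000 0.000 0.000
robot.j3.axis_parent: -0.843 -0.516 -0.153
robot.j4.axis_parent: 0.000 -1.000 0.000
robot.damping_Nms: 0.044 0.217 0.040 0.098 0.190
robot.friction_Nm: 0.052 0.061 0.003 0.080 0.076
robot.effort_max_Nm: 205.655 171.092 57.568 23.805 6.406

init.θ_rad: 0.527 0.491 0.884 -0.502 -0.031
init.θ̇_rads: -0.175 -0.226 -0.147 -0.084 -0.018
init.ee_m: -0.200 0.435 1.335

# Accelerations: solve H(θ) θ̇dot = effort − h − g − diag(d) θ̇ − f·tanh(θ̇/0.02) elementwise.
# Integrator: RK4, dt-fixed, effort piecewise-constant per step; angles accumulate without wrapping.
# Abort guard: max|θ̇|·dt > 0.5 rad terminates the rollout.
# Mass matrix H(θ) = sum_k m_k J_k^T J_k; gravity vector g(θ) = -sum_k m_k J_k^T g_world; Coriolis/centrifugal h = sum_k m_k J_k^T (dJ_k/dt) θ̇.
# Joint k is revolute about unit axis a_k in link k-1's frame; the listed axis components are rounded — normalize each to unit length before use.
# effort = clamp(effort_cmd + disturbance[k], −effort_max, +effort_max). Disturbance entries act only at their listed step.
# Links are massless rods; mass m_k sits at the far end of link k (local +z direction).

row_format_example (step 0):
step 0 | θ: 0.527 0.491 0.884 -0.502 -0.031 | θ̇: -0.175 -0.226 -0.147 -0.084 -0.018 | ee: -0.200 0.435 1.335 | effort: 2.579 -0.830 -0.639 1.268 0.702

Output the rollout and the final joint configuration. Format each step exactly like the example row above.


step 1 | θ: 0.525 0.487 0.884 -0.504 -0.032 | θ̇: 0.012 -0.136 0.115 -0.088 -0.074 | ee: -0.198 0.432 1.337 | effort: 1.551 -1.985 -2.055 0.766 0.599
step 2 | θ: 0.527 0.485 0.888 -0.505 -0.034 | θ̇: 0.158 -0.066 0.321 -0.085 -0.104 | ee: -0.198 0.431 1.336 | effort: 0.613 -2.936 -3.238 0.334 0.499
step 3 | θ: 0.531 0.485 0.896 -0.507 -0.036 | θ̇: 0.272 -0.010 0.476 -0.070 -0.123 | ee: -0.199 0.430 1.333 | effort: -0.226 -3.726 -4.230 -0.042 0.409
step 4 | θ: 0.538 0.485 0.907 -0.508 -0.039 | θ̇: 0.356 0.024 0.597 -0.044 -0.127 | ee: -0.201 0.431 1.329 | effort: -0.976 -4.382 -5.071 -0.372 0.324
step 5 | θ: 0.545 0.485 0.920 -0.509 -0.041 | θ̇: 0.417 0.045 0.686 -0.017 -0.117 | ee: -0.203 0.432 1.323 | effort: -1.654 -4.912 -5.772 -0.654 0.245
step 6 | θ: 0.554 0.487 0.934 -0.509 -0.043 | θ̇: 0.460 0.063 0.748 -0.008 -0.088 | ee: -0.206 0.434 1.317 | effort: -2.297 -5.311 -6.337 -0.882 0.169
step 7 | θ: 0.564 0.488 0.949 -0.509 -0.045 | θ̇: 0.489 0.078 0.787 -0.002 -0.059 | ee: -0.209 0.436 1.310 | effort: -2.857 -5.629 -6.803 -1.070 0.104
step 8 | θ: 0.574 0.490 0.965 -0.509 -0.046 | θ̇: 0.506 0.091 0.805 0.004 -0.033 | ee: -0.213 0.438 1.302 | effort: -3.328 -5.891 -7.191 -1.230 0.050
step 9 | θ: 0.584 0.492 0.981 -0.509 -0.046 | θ̇: 0.514 0.101 0.807 0.011 -0.017 | ee: -0.216 0.441 1.294 | effort: -3.712 -6.109 -7.516 -1.364 0.009
step 10 | θ: 0.594 0.494 0.997 -0.508 -0.046 | θ̇: 0.515 0.111 0.795 0.020 -0.012 | ee: -0.220 0.443 1.286 | effort: -4.015 -6.293 -7.790 -1.476 -0.017
step 11 | θ: 0.604 0.496 1.013 -0.508 -0.047 | θ̇: 0.511 0.119 0.773 0.033 -0.019 | ee: -0.224 0.445 1.278 | effort: -4.247 -6.451 -8.022 -1.573 -0.030
step 12 | θ: 0.614 0.498 1.028 -0.508 -0.047 | θ̇: 0.502 0.124 0.746 0.045 -0.022 | ee: -0.227 0.448 1.270 | effort: -4.448 -6.577 -8.213 -1.656 -0.043
step 13 | θ: 0.624 0.501 1.043 -0.507 -0.047 | θ̇: 0.489 0.127 0.717 0.049 -0.018 | ee: -0.230 0.450 1.262 | effort: -4.636 -6.667 -8.363 -1.722 -0.058
step 14 | θ: 0.634 0.503 1.057 -0.506 -0.047 | θ̇: 0.473 0.128 0.686 0.050 -0.013 | ee: -0.233 0.452 1.255 | effort: -4.793 -6.737 -8.486 -1.777 -0.070
step 15 | θ: 0.643 0.506 1.070 -0.505 -0.047 | θ̇: 0.456 0.128 0.653 0.051 -0.009 | ee: -0.236 0.455 1.247 | effort: -4.923 -6.791 -8.585 -1.823 -0.080
step 16 | θ: 0.652 0.509 1.083 -0.504 -0.047 | θ̇: 0.436 0.126 0.620 0.050 -0.005 | ee: -0.239 0.457 1.240 | effort: 78.294 -15.458 14.392 2.937 0.217
step 17 | θ: 0.675 0.510 1.117 -0.507 -0.055 | θ̇: 1.901 0.065 2.689 -0.214 -0.794 | ee: -0.242 0.456 1.225 | effort: 59.631 -13.489 9.140 2.039 0.397
step 18 | θ: 0.725 0.512 1.184 -0.510 -0.074 | θ̇: 3.061 0.066 4.033 -0.004 -1.109 | ee: -0.248 0.450 1.194 | effort: 43.056 -11.610 5.197 1.052 0.275
step 19 | θ: 0.795 0.513 1.273 -0.505 -0.095 | θ̇: 3.969 0.095 4.812 0.461 -0.900 | ee: -0.256 0.440 1.151 | effort: 29.057 -9.897 2.190 0.152 -0.033
step 20 | θ: 0.881 0.515 1.373 -0.490 -0.108 | θ̇: 4.667 0.093 5.160 1.114 -0.348 | ee: -0.266 0.428 1.100 | effort: 18.009 -8.576 -0.305 -0.692 -0.393
step 21 | θ: 0.980 0.516 1.477 -0.460 -0.108 | θ̇: 5.192 0.024 5.199 1.854 0.367 | ee: -0.276 0.413 1.042 | effort: 9.566 -7.527 -2.525 -1.478 -0.717
step 22 | θ: 1.088 0.515 1.579 -0.416 -0.092 | θ̇: 5.564 -0.132 5.040 2.549 1.179 | ee: -0.286 0.396 0.981 | effort: 2.952 -6.461 -4.519 -2.185 -1.015
step 23 | θ: 1.201 0.510 1.677 -0.359 -0.061 | θ̇: 5.789 -0.397 4.766 3.158 1.998 | ee: -0.294 0.377 0.916 | effort: -2.489 -5.171 -6.318 -2.823 -1.282
step 24 | θ: 1.318 0.499 1.769 -0.291 -0.014 | θ̇: 5.869 -0.766 4.420 3.705 2.671 | ee: -0.299 0.357 0.851 | effort: -7.196 -3.535 -7.913 -3.404 -1.468
step 25 | θ: 1.435 0.479 1.854 -0.212 0.044 | θ̇: 5.812 -1.218 4.040 4.190 3.108 | ee: -0.303 0.336 0.785 | effort: -11.455 -1.497 -9.206 -3.906 -1.548
step 26 | θ: 1.549 0.450 1.931 -0.124 0.108 | θ̇: 5.631 -1.721 3.658 4.594 3.275 | ee: -0.305 0.312 0.720 | effort: -15.307 0.862 -10.076 -4.295 -1.519
step 27 | θ: 1.659 0.411 2.000 -0.030 0.174 | θ̇: 5.349 -2.241 3.302 4.887 3.194 | ee: -0.305 0.287 0.657 | effort: -18.590 3.330 -10.428 -4.535 -1.399
step 28 | θ: 1.763 0.361 2.063 0.069 0.235 | θ̇: 4.993 -2.751 2.989 5.051 2.926 | ee: -0.305 0.261 0.597 | effort: -21.065 5.625 -10.242 -4.612 -1.220
step 29 | θ: 1.859 0.301 2.120 0.170 0.291 | θ̇: 4.597 -3.231 2.720 5.088 2.547 | ee: -0.305 0.234 0.541 | effort: -22.528 7.487 -9.574 -4.536 -1.018
step 30 | θ: 1.947 0.233 2.172 0.271 0.338 | θ̇: 4.192 -3.669 2.487 5.025 2.122 | ee: -0.306 0.208 0.488 | effort: -22.861 8.737 -8.532 -4.341 -0.825
step 31 | θ: 2.027 0.155 2.220 0.370 0.376 | θ̇: 3.808 -4.054 2.274 4.899 1.697 | ee: -0.308 0.184 0.438 | effort: -22.024 9.290 -7.233 -4.067 -0.661
step 32 | θ: 2.099 0.071 2.263 0.466 0.406 | θ̇: 3.473 -4.377 2.066 4.742 1.298 | ee: -0.311 0.161 0.393 | effort: -20.022 9.134 -5.785 -3.747 -0.536
step 33 | θ: 2.166 -0.019 2.303 0.559 0.429 | θ̇: 3.212 -4.629 1.850 4.575 0.934 | ee: -0.315 0.142 0.351 | effort: -16.903 8.308 -4.267 -3.406 -0.450
step 34 | θ: 2.229 -0.114 2.338 0.649 0.444 | θ̇: 3.046 -4.797 1.616 4.403 0.604 | ee: -0.319 0.125 0.313 | effort: -12.774 6.891 -2.742 -3.054 -0.397
step 35 | θ: 2.289 -0.211 2.368 0.735 0.454 | θ̇: 2.996 -4.868 1.355 4.217 0.301 | ee: -0.325 0.110 0.277
final θ (rad): 2.289 -0.211 2.368 0.735 0.454


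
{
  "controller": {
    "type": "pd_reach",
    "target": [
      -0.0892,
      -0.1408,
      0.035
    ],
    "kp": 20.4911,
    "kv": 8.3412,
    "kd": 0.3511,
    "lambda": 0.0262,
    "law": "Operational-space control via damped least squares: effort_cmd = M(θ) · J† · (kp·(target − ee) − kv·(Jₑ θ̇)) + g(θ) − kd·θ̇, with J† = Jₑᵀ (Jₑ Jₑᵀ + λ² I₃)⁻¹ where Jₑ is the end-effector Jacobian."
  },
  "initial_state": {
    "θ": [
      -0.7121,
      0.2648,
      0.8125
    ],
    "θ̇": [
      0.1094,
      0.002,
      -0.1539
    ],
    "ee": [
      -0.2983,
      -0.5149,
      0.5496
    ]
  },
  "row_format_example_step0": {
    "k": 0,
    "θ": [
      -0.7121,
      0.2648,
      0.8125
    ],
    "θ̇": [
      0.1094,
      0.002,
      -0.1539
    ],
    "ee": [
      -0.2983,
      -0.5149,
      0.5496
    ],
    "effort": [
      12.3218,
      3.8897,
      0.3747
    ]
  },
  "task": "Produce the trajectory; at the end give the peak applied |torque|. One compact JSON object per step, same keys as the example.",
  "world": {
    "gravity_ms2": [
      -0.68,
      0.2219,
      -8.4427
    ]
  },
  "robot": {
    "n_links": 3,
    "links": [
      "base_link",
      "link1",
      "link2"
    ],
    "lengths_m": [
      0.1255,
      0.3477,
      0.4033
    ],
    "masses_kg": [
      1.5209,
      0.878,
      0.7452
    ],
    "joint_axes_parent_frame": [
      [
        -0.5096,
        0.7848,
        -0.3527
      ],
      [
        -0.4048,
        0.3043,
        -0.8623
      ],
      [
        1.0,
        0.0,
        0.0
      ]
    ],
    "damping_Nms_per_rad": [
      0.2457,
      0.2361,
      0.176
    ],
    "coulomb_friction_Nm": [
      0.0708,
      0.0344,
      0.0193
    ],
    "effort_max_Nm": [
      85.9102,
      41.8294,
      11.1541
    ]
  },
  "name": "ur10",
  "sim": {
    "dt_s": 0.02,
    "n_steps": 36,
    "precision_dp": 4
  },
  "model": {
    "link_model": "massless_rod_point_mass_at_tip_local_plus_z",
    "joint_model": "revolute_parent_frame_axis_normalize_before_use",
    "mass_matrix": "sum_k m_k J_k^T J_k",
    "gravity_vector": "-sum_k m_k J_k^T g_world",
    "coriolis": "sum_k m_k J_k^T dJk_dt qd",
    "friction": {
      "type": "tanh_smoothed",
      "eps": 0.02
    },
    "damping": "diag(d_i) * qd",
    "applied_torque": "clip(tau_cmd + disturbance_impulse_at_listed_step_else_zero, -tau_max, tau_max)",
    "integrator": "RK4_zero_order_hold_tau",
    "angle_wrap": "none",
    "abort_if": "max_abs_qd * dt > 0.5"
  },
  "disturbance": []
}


{"k":1,"\u03b8":[-0.7078,0.2807,0.826],"\u03b8\u0307":[0.3378,1.4995,1.4542],"ee":[-0.2973,-0.5123,0.5496],"effort":[11.1489,2.98,-0.5552]}
{"k":2,"\u03b8":[-0.6979,0.3142,0.863],"\u03b8\u0307":[0.6629,1.8121,2.233],"ee":[-0.2941,-0.5078,0.5469],"effort":[9.8493,2.5501,-1.0152]}
{"k":3,"\u03b8":[-0.6816,0.3496,0.9118],"\u03b8\u0307":[0.9719,1.7215,2.6482],"ee":[-0.2886,-0.5021,0.5431],"effort":[8.599,2.2758,-1.2617]}
{"k":4,"\u03b8":[-0.6596,0.382,0.9671],"\u03b8\u0307":[1.2227,1.5223,2.8772],"ee":[-0.2814,-0.4954,0.5386],"effort":[7.4708,2.0502,-1.4014]}
{"k":5,"\u03b8":[-0.6333,0.4103,1.0257],"\u03b8\u0307":[1.4075,1.3134,2.9931],"ee":[-0.273,-0.4879,0.5336],"effort":[6.4891,1.8455,-1.4845]}
{"k":6,"\u03b8":[-0.6039,0.4346,1.0859],"\u03b8\u0307":[1.5316,1.1251,3.0339],"ee":[-0.2641,-0.4796,0.5281],"effort":[5.6547,1.6573,-1.5385]}
{"k":7,"\u03b8":[-0.5726,0.4554,1.1465],"\u03b8\u0307":[1.6049,0.9643,3.0243],"ee":[-0.2549,-0.4707,0.5222],"effort":[4.956,1.4863,-1.5794]}
{"k":8,"\u03b8":[-0.5402,0.4733,1.2065],"\u03b8\u0307":[1.6374,0.8295,2.9815],"ee":[-0.2458,-0.4614,0.5157],"effort":[4.3761,1.3335,-1.6165]}
{"k":9,"\u03b8":[-0.5074,0.4887,1.2654],"\u03b8\u0307":[1.6386,0.7172,2.9181],"ee":[-0.237,-0.4517,0.5088],"effort":[3.8965,1.1991,-1.6546]}
{"k":10,"\u03b8":[-0.4749,0.5021,1.323],"\u03b8\u0307":[1.6161,0.623,2.8425],"ee":[-0.2286,-0.4419,0.5014],"effort":[3.4997,1.0822,-1.6958]}
{"k":11,"\u03b8":[-0.443,0.5137,1.3789],"\u03b8\u0307":[1.576,0.5435,2.7605],"ee":[-0.2206,-0.432,0.4937],"effort":[3.1702,0.9816,-1.7404]}
{"k":12,"\u03b8":[-0.412,0.5239,1.4332],"\u03b8\u0307":[1.5234,0.4756,2.6759],"ee":[-0.2131,-0.4221,0.4855],"effort":[2.8949,0.8957,-1.7878]}
{"k":13,"\u03b8":[-0.3822,0.5328,1.4859],"\u03b8\u0307":[1.4618,0.417,2.591],"ee":[-0.2061,-0.4123,0.477],"effort":[2.663,0.8228,-1.8371]}
{"k":14,"\u03b8":[-0.3536,0.5406,1.5368],"\u03b8\u0307":[1.394,0.366,2.5072],"ee":[-0.1996,-0.4026,0.4681],"effort":[2.4658,0.7612,-1.8871]}
{"k":15,"\u03b8":[-0.3265,0.5474,1.5861],"\u03b8\u0307":[1.3223,0.3211,2.4253],"ee":[-0.1935,-0.3932,0.459],"effort":[2.2963,0.7093,-1.9365]}
{"k":16,"\u03b8":[-0.3008,0.5534,1.6338],"\u03b8\u0307":[1.2481,0.2813,2.3455],"ee":[-0.1879,-0.384,0.4497],"effort":[2.1491,0.6655,-1.9843]}
{"k":17,"\u03b8":[-0.2766,0.5587,1.6799],"\u03b8\u0307":[1.1727,0.2458,2.2681],"ee":[-0.1827,-0.375,0.4401],"effort":[2.0201,0.6286,-2.0297]}
{"k":18,"\u03b8":[-0.2539,0.5633,1.7244],"\u03b8\u0307":[1.0971,0.214,2.1931],"ee":[-0.1778,-0.3663,0.4304],"effort":[1.9058,0.5974,-2.072]}
{"k":19,"\u03b8":[-0.2327,0.5673,1.7676],"\u03b8\u0307":[1.0218,0.1855,2.1203],"ee":[-0.1733,-0.3578,0.4205],"effort":[1.8037,0.5709,-2.1106]}
{"k":20,"\u03b8":[-0.2131,0.5707,1.8092],"\u03b8\u0307":[0.9474,0.1598,2.0496],"ee":[-0.1692,-0.3497,0.4106],"effort":[1.7119,0.5482,-2.1453]}
{"k":21,"\u03b8":[-0.1949,0.5737,1.8495],"\u03b8\u0307":[0.8743,0.1365,1.9809],"ee":[-0.1653,-0.3418,0.4006],"effort":[1.6288,0.5286,-2.1757]}
{"k":22,"\u03b8":[-0.1781,0.5762,1.8884],"\u03b8\u0307":[0.8027,0.1154,1.914],"ee":[-0.1617,-0.3342,0.3905],"effort":[1.5533,0.5116,-2.2018]}
{"k":23,"\u03b8":[-0.1628,0.5783,1.9261],"\u03b8\u0307":[0.7329,0.0963,1.849],"ee":[-0.1583,-0.3269,0.3805],"effort":[1.4845,0.4966,-2.2234]}
{"k":24,"\u03b8":[-0.1488,0.5801,1.9624],"\u03b8\u0307":[0.6651,0.0789,1.7856],"ee":[-0.1551,-0.3198,0.3706],"effort":[1.4218,0.4833,-2.2407]}
{"k":25,"\u03b8":[-0.1362,0.5815,1.9975],"\u03b8\u0307":[0.5992,0.0631,1.7237],"ee":[-0.1521,-0.313,0.3607],"effort":[1.3645,0.4713,-2.2537]}
{"k":26,"\u03b8":[-0.1248,0.5826,2.0313],"\u03b8\u0307":[0.5354,0.0486,1.6635],"ee":[-0.1493,-0.3064,0.3508],"effort":[1.3124,0.4604,-2.2625]}
{"k":27,"\u03b8":[-0.1148,0.5834,2.064],"\u03b8\u0307":[0.4737,0.0357,1.6047],"ee":[-0.1466,-0.3001,0.3411],"effort":[1.2652,0.4503,-2.2674]}
{"k":28,"\u03b8":[-0.1059,0.5841,2.0955],"\u03b8\u0307":[0.4139,0.0245,1.5474],"ee":[-0.1441,-0.294,0.3316],"effort":[1.2226,0.4404,-2.2684]}
{"k":29,"\u03b8":[-0.0982,0.5844,2.1259],"\u03b8\u0307":[0.3558,0.0156,1.4916],"ee":[-0.1417,-0.2882,0.3222],"effort":[1.1846,0.43,-2.2658]}
{"k":30,"\u03b8":[-0.0917,0.5847,2.1552],"\u03b8\u0307":[0.2993,0.0094,1.4374],"ee":[-0.1394,-0.2826,0.3129],"effort":[1.1511,0.4188,-2.2598]}
{"k":31,"\u03b8":[-0.0862,0.5848,2.1834],"\u03b8\u0307":[0.2446,0.0051,1.3846],"ee":[-0.1373,-0.2772,0.3038],"effort":[1.1218,0.4072,-2.2507]}
{"k":32,"\u03b8":[-0.0819,0.5849,2.2106],"\u03b8\u0307":[0.1919,0.0019,1.3332],"ee":[-0.1352,-0.2719,0.295],"effort":[1.0966,0.3959,-2.2384]}
{"k":33,"\u03b8":[-0.0785,0.5849,2.2368],"\u03b8\u0307":[0.1414,-0.0009,1.2831],"ee":[-0.1332,-0.2669,0.2863],"effort":[1.0755,0.3852,-2.2234]}
{"k":34,"\u03b8":[-0.0762,0.5849,2.2619],"\u03b8\u0307":[0.0931,-0.0033,1.2343],"ee":[-0.1314,-0.2621,0.2778],"effort":[1.0583,0.3751,-2.2057]}
{"k":35,"\u03b8":[-0.0748,0.5848,2.2862],"\u03b8\u0307":[0.047,-0.0056,1.1868],"ee":[-0.1296,-0.2575,0.2696],"effort":[1.0448,0.3659,-2.1856]}
{"k":36,"\u03b8":[-0.0743,0.5846,2.3094],"\u03b8\u0307":[0.0051,-0.01,1.1407],"ee":[-0.1279,-0.253,0.2615]}
{"summary": "max |effort| (N\u00b7m): 12.3218"}


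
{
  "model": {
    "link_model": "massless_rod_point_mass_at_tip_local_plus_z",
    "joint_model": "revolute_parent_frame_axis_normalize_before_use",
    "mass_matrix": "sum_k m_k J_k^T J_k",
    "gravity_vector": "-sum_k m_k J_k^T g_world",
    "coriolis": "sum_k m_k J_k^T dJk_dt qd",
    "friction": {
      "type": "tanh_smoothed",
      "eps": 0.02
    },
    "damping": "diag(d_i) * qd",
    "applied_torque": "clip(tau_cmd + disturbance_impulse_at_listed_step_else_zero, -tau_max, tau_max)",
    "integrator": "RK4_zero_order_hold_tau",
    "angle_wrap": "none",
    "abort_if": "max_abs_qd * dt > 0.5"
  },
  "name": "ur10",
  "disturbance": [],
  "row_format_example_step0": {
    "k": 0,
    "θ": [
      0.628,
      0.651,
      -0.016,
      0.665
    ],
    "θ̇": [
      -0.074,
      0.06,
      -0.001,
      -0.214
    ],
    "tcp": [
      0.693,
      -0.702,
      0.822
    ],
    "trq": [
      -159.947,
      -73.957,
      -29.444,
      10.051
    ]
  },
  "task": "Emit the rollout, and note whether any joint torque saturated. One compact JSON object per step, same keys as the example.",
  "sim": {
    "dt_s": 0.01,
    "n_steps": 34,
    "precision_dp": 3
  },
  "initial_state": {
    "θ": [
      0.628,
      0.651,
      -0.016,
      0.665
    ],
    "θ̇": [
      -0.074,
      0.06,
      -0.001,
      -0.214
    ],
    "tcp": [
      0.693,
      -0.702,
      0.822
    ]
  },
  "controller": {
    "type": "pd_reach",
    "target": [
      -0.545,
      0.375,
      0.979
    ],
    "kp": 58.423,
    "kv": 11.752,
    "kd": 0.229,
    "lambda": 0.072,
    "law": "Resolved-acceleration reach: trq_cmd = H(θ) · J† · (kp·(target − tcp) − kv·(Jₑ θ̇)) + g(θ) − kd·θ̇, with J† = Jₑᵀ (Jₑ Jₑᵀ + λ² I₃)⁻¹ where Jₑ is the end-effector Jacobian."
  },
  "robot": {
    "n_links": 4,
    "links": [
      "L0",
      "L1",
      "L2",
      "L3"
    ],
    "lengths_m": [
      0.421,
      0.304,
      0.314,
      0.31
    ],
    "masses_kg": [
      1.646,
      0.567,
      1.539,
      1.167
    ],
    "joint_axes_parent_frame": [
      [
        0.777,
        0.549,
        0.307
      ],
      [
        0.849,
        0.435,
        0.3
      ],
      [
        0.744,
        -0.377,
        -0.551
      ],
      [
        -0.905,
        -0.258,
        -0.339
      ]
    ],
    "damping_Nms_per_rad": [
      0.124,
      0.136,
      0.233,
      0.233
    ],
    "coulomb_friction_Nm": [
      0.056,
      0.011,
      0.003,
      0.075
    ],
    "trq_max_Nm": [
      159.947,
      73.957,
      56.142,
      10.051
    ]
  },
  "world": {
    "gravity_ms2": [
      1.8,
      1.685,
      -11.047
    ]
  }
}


{"k":1,"\u03b8":[0.622,0.659,-0.021,0.658],"\u03b8\u0307":[-1.187,1.549,-1.043,-1.212],"tcp":[0.692,-0.702,0.823],"trq":[-159.947,-73.957,-27.905,10.051]}
{"k":2,"\u03b8":[0.604,0.681,-0.036,0.641],"\u03b8\u0307":[-2.247,2.893,-1.85,-2.06],"tcp":[0.69,-0.699,0.824],"trq":[-159.947,-73.957,-27.116,10.051]}
{"k":3,"\u03b8":[0.577,0.716,-0.057,0.617],"\u03b8\u0307":[-3.248,4.07,-2.454,-2.859],"tcp":[0.687,-0.695,0.827],"trq":[-159.947,-73.957,-26.928,10.051]}
{"k":4,"\u03b8":[0.54,0.762,-0.084,0.584],"\u03b8\u0307":[-4.188,5.06,-2.875,-3.684],"tcp":[0.681,-0.689,0.831],"trq":[-159.947,-73.957,-27.197,10.051]}
{"k":5,"\u03b8":[0.493,0.817,-0.114,0.543],"\u03b8\u0307":[-5.069,5.847,-3.117,-4.576],"tcp":[0.674,-0.681,0.836],"trq":[-159.947,-73.957,-27.778,10.051]}
{"k":6,"\u03b8":[0.439,0.878,-0.146,0.492],"\u03b8\u0307":[-5.897,6.415,-3.177,-5.555],"tcp":[0.665,-0.671,0.842],"trq":[-159.947,-73.957,-28.497,10.051]}
{"k":7,"\u03b8":[0.376,0.944,-0.177,0.431],"\u03b8\u0307":[-6.673,6.754,-3.044,-6.617],"tcp":[0.654,-0.659,0.848],"trq":[-159.947,-73.957,-29.12,10.051]}
{"k":8,"\u03b8":[0.305,1.013,-0.206,0.36],"\u03b8\u0307":[-7.404,6.855,-2.711,-7.737],"tcp":[0.641,-0.644,0.854],"trq":[-159.947,-73.957,-29.337,10.051]}
{"k":9,"\u03b8":[0.228,1.081,-0.231,0.277],"\u03b8\u0307":[-8.089,6.718,-2.174,-8.874],"tcp":[0.625,-0.626,0.861],"trq":[-159.947,-73.957,-28.817,10.051]}
{"k":10,"\u03b8":[0.144,1.146,-0.249,0.182],"\u03b8\u0307":[-8.729,6.354,-1.448,-9.979],"tcp":[0.606,-0.606,0.867],"trq":[-159.947,-73.957,-27.324,10.051]}
{"k":11,"\u03b8":[0.053,1.207,-0.259,0.077],"\u03b8\u0307":[-9.321,5.791,-0.572,-10.997],"tcp":[0.583,-0.582,0.873],"trq":[-153.5,-68.981,-24.82,10.051]}
{"k":12,"\u03b8":[-0.043,1.262,-0.26,-0.036],"\u03b8\u0307":[-9.864,5.183,0.329,-11.644],"tcp":[0.556,-0.555,0.878],"trq":[-124.406,-61.115,-21.307,10.051]}
{"k":13,"\u03b8":[-0.143,1.31,-0.253,-0.153],"\u03b8\u0307":[-10.099,4.335,1.1,-11.803],"tcp":[0.523,-0.525,0.883],"trq":[-93.487,-51.227,-17.18,10.051]}
{"k":14,"\u03b8":[-0.243,1.348,-0.239,-0.269],"\u03b8\u0307":[-10.077,3.406,1.7,-11.413],"tcp":[0.486,-0.492,0.888],"trq":[-63.53,-40.102,-12.897,8.464]}
{"k":15,"\u03b8":[-0.343,1.377,-0.22,-0.381],"\u03b8\u0307":[-9.842,2.409,2.123,-10.876],"tcp":[0.445,-0.457,0.894],"trq":[-36.948,-29.172,-9.014,6.765]}
{"k":16,"\u03b8":[-0.439,1.396,-0.197,-0.487],"\u03b8\u0307":[-9.434,1.388,2.408,-10.266],"tcp":[0.401,-0.42,0.9],"trq":[-14.005,-18.803,-5.679,5.376]}
{"k":17,"\u03b8":[-0.531,1.405,-0.172,-0.586],"\u03b8\u0307":[-8.894,0.387,2.599,-9.56],"tcp":[0.354,-0.382,0.907],"trq":[5.61,-9.033,-2.897,4.213]}
{"k":18,"\u03b8":[-0.617,1.404,-0.145,-0.678],"\u03b8\u0307":[-8.259,-0.56,2.723,-8.757],"tcp":[0.306,-0.343,0.914],"trq":[22.279,0.111,-0.64,3.208]}
{"k":19,"\u03b8":[-0.696,1.394,-0.118,-0.761],"\u03b8\u0307":[-7.561,-1.433,2.801,-7.873],"tcp":[0.257,-0.304,0.921],"trq":[36.384,8.593,1.133,2.303]}
{"k":20,"\u03b8":[-0.768,1.376,-0.09,-0.835],"\u03b8\u0307":[-6.827,-2.217,2.844,-6.93],"tcp":[0.207,-0.264,0.929],"trq":[48.282,16.379,2.479,1.46]}
{"k":21,"\u03b8":[-0.832,1.35,-0.061,-0.899],"\u03b8\u0307":[-6.082,-2.904,2.86,-5.955],"tcp":[0.158,-0.225,0.936],"trq":[58.292,23.44,3.455,0.65]}
{"k":22,"\u03b8":[-0.889,1.318,-0.033,-0.954],"\u03b8\u0307":[-5.345,-3.491,2.852,-4.976],"tcp":[0.109,-0.186,0.943],"trq":[66.691,29.756,4.119,-0.141]}
{"k":23,"\u03b8":[-0.939,1.281,-0.004,-0.999],"\u03b8\u0307":[-4.633,-3.976,2.822,-4.019],"tcp":[0.06,-0.147,0.951],"trq":[73.709,35.321,4.528,-0.919]}
{"k":24,"\u03b8":[-0.982,1.239,0.024,-1.034],"\u03b8\u0307":[-3.958,-4.363,2.773,-3.105],"tcp":[0.013,-0.108,0.957],"trq":[79.536,40.141,4.734,-1.681]}
{"k":25,"\u03b8":[-1.019,1.194,0.051,-1.061],"\u03b8\u0307":[-3.329,-4.657,2.706,-2.253],"tcp":[-0.033,-0.07,0.963],"trq":[84.322,44.23,4.783,-2.42]}
{"k":26,"\u03b8":[-1.049,1.146,0.078,-1.08],"\u03b8\u0307":[-2.751,-4.863,2.626,-1.474],"tcp":[-0.077,-0.033,0.968],"trq":[88.187,47.615,4.714,-3.125]}
{"k":27,"\u03b8":[-1.074,1.097,0.104,-1.091],"\u03b8\u0307":[-2.228,-4.992,2.534,-0.776],"tcp":[-0.12,0.003,0.973],"trq":[91.225,50.326,4.561,-3.782]}
{"k":28,"\u03b8":[-1.094,1.047,0.128,-1.096],"\u03b8\u0307":[-1.759,-5.05,2.434,-0.166],"tcp":[-0.161,0.038,0.976],"trq":[93.509,52.404,4.349,-4.381]}
{"k":29,"\u03b8":[-1.109,0.996,0.152,-1.095],"\u03b8\u0307":[-1.341,-5.056,2.329,0.334],"tcp":[-0.2,0.072,0.979],"trq":[95.125,53.874,4.094,-4.89]}
{"k":30,"\u03b8":[-1.121,0.946,0.175,-1.089],"\u03b8\u0307":[-0.972,-5.012,2.22,0.746],"tcp":[-0.237,0.105,0.981],"trq":[96.102,54.8,3.816,-5.319]}
{"k":31,"\u03b8":[-1.129,0.896,0.197,-1.08],"\u03b8\u0307":[-0.651,-4.925,2.11,1.08],"tcp":[-0.272,0.136,0.982],"trq":[96.483,55.235,3.526,-5.667]}
{"k":32,"\u03b8":[-1.134,0.847,0.217,-1.068],"\u03b8\u0307":[-0.375,-4.802,2.0,1.341],"tcp":[-0.304,0.166,0.982],"trq":[96.319,55.229,3.232,-5.932]}
{"k":33,"\u03b8":[-1.136,0.8,0.237,-1.054],"\u03b8\u0307":[-0.14,-4.651,1.89,1.534],"tcp":[-0.335,0.195,0.981],"trq":[95.658,54.834,2.941,-6.113]}
{"k":34,"\u03b8":[-1.137,0.754,0.255,-1.038],"\u03b8\u0307":[0.059,-4.477,1.782,1.667],"tcp":[-0.363,0.222,0.98]}
{"summary": "any joint saturated: yes"}


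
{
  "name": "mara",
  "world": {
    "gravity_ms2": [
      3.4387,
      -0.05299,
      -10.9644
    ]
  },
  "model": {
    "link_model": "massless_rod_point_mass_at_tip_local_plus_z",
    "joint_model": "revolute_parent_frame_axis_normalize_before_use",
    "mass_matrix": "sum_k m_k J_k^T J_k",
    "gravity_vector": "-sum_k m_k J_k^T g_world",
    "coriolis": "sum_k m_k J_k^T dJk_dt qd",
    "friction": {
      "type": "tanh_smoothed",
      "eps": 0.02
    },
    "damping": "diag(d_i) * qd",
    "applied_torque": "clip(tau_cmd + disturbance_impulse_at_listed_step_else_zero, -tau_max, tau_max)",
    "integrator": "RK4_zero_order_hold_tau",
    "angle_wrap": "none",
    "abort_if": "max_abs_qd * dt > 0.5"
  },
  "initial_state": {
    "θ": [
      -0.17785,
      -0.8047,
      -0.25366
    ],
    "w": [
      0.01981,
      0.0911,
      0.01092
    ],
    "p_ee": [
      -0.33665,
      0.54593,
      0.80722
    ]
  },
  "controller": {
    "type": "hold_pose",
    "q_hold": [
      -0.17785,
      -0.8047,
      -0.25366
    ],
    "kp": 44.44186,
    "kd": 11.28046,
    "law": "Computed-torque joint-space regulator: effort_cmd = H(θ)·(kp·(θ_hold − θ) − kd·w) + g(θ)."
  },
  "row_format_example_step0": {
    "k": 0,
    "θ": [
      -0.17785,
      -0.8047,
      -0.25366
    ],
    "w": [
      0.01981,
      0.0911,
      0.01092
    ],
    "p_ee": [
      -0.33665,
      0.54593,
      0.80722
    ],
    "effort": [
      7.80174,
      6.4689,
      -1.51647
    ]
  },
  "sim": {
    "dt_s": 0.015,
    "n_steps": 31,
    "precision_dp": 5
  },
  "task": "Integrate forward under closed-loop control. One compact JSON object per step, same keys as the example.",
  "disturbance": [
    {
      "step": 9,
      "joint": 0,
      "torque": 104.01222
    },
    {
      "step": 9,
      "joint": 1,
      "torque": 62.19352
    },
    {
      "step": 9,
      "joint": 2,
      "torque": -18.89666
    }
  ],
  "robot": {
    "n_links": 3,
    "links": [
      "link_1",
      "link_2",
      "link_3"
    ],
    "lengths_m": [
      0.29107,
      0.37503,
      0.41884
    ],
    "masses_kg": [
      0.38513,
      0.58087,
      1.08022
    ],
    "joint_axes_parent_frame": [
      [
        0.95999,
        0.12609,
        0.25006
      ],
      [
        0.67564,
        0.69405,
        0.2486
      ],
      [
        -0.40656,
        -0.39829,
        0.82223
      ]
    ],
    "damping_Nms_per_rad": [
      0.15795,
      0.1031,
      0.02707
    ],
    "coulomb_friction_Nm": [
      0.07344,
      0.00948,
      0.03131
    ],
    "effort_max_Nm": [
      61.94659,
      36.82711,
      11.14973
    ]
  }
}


{"k":1,"\u03b8":[-0.1776,-0.80348,-0.25372],"w":[0.01439,0.07459,-0.0032],"p_ee":[-0.3363,0.54521,0.80808],"effort":[7.928,6.5608,-1.5411]}
{"k":2,"\u03b8":[-0.17741,-0.80246,-0.25378],"w":[0.0109,0.06201,-0.00247],"p_ee":[-0.33601,0.54461,0.80878],"effort":[8.04285,6.64572,-1.56497]}
{"k":3,"\u03b8":[-0.17727,-0.80162,-0.25383],"w":[0.00817,0.05057,-0.00172],"p_ee":[-0.33576,0.54413,0.80936],"effort":[8.14689,6.72396,-1.58683]}
{"k":4,"\u03b8":[-0.17717,-0.80094,-0.25388],"w":[0.00605,0.04025,-0.00096],"p_ee":[-0.33557,0.54375,0.80981],"effort":[8.24092,6.79583,-1.6068]}
{"k":5,"\u03b8":[-0.17709,-0.80041,-0.25391],"w":[0.00442,0.03104,-0.00017],"p_ee":[-0.33541,0.54346,0.81017],"effort":[8.32577,6.86162,-1.62501]}
{"k":6,"\u03b8":[-0.17704,-0.80001,-0.25395],"w":[0.00316,0.02292,0.00067],"p_ee":[-0.3353,0.54324,0.81043],"effort":[8.4022,6.92163,-1.64156]}
{"k":7,"\u03b8":[-0.177,-0.79973,-0.25398],"w":[0.00216,0.01589,0.00154],"p_ee":[-0.33521,0.54309,0.81062],"effort":[8.47096,6.97609,-1.65655]}
{"k":8,"\u03b8":[-0.17698,-0.79955,-0.254],"w":[0.00135,0.00988,0.00241],"p_ee":[-0.33516,0.54299,0.81075],"effort":[8.53268,7.02528,-1.67007]}
{"k":9,"\u03b8":[-0.17697,-0.79945,-0.25402],"w":[0.00066,0.00483,0.00318],"p_ee":[-0.33513,0.54294,0.81081],"effort":[61.94659,36.82711,-11.14973]}
{"k":10,"\u03b8":[-0.1722,-0.80084,-0.25606],"w":[0.63487,-0.18632,-0.26062],"p_ee":[-0.3356,0.53906,0.81302],"effort":[-0.71177,1.88973,-0.03689]}
{"k":11,"\u03b8":[-0.16354,-0.80324,-0.25917],"w":[0.52001,-0.13472,-0.15635],"p_ee":[-0.33644,0.53204,0.81696],"effort":[0.30805,2.46271,-0.22249]}
{"k":12,"\u03b8":[-0.1565,-0.80495,-0.26088],"w":[0.41988,-0.09357,-0.07251],"p_ee":[-0.33707,0.52634,0.82014],"effort":[1.24693,2.99427,-0.39484]}
{"k":13,"\u03b8":[-0.15086,-0.80611,-0.26148],"w":[0.33218,-0.06208,-0.01311],"p_ee":[-0.33754,0.5218,0.82265],"effort":[2.10884,3.48496,-0.55329]}
{"k":14,"\u03b8":[-0.14646,-0.80688,-0.26152],"w":[0.25311,-0.0442,-0.00655],"p_ee":[-0.33788,0.51828,0.8246],"effort":[2.89793,3.93584,-0.69482]}
{"k":15,"\u03b8":[-0.14317,-0.80743,-0.26153],"w":[0.18475,-0.03057,-0.00536],"p_ee":[-0.33813,0.51563,0.82607],"effort":[3.61839,4.3484,-0.82362]}
{"k":16,"\u03b8":[-0.14084,-0.80779,-0.26155],"w":[0.12619,-0.01975,-0.00499],"p_ee":[-0.33829,0.51373,0.82712],"effort":[4.27435,4.7245,-0.94077]}
{"k":17,"\u03b8":[-0.13932,-0.80801,-0.26156],"w":[0.07637,-0.01125,-0.00501],"p_ee":[-0.33839,0.51249,0.82781],"effort":[4.86992,5.06626,-1.04701]}
{"k":18,"\u03b8":[-0.13848,-0.80812,-0.26158],"w":[0.03434,-0.00465,-0.00512],"p_ee":[-0.33844,0.5118,0.8282],"effort":[5.40894,5.37581,-1.14306]}
{"k":19,"\u03b8":[-0.13822,-0.80814,-0.26159],"w":[0.00025,-0.00024,-0.00299],"p_ee":[-0.33846,0.51158,0.82833],"effort":[5.89098,5.6552,-1.2295]}
{"k":20,"\u03b8":[-0.13841,-0.80813,-0.26155],"w":[-0.02491,0.0002,0.00142],"p_ee":[-0.33845,0.51174,0.82823],"effort":[6.31017,5.90636,-1.30634]}
{"k":21,"\u03b8":[-0.13893,-0.80813,-0.26147],"w":[-0.04469,-0.00119,0.00299],"p_ee":[-0.33844,0.51221,0.82794],"effort":[6.68072,6.1312,-1.3745]}
{"k":22,"\u03b8":[-0.13971,-0.80815,-0.26138],"w":[-0.06065,-0.00263,0.00367],"p_ee":[-0.33843,0.51293,0.82749],"effort":[7.01129,6.33167,-1.43516]}
{"k":23,"\u03b8":[-0.14072,-0.80819,-0.2613],"w":[-0.07337,-0.00386,0.00409],"p_ee":[-0.33842,0.51384,0.82692],"effort":[7.30572,6.50975,-1.48902]}
{"k":24,"\u03b8":[-0.14189,-0.80825,-0.26121],"w":[-0.08327,-0.00485,0.00437],"p_ee":[-0.33842,0.51491,0.82624],"effort":[7.56709,6.66733,-1.53667]}
{"k":25,"\u03b8":[-0.14319,-0.80833,-0.26112],"w":[-0.09071,-0.00562,0.00457],"p_ee":[-0.33841,0.5161,0.82549],"effort":[7.79824,6.80617,-1.57866]}
{"k":26,"\u03b8":[-0.14459,-0.80841,-0.26103],"w":[-0.09602,-0.0062,0.0047],"p_ee":[-0.33841,0.51738,0.82467],"effort":[8.00181,6.92798,-1.6155]}
{"k":27,"\u03b8":[-0.14605,-0.80851,-0.26093],"w":[-0.09951,-0.00661,0.00479],"p_ee":[-0.3384,0.51872,0.82381],"effort":[8.1803,7.03433,-1.64767]}
{"k":28,"\u03b8":[-0.14756,-0.8086,-0.26084],"w":[-0.10142,-0.00687,0.00483],"p_ee":[-0.33839,0.5201,0.82293],"effort":[8.33604,7.12669,-1.67562]}
{"k":29,"\u03b8":[-0.14908,-0.8087,-0.26075],"w":[-0.10201,-0.00702,0.00484],"p_ee":[-0.33839,0.52149,0.82203],"effort":[8.47122,7.20645,-1.69976]}
{"k":30,"\u03b8":[-0.15061,-0.80881,-0.26066],"w":[-0.10149,-0.00706,0.00483],"p_ee":[-0.33838,0.52288,0.82113],"effort":[8.58786,7.27487,-1.72047]}
{"k":31,"\u03b8":[-0.15212,-0.80891,-0.26056],"w":[-0.10003,-0.00702,0.0048],"p_ee":[-0.33837,0.52425,0.82023]}


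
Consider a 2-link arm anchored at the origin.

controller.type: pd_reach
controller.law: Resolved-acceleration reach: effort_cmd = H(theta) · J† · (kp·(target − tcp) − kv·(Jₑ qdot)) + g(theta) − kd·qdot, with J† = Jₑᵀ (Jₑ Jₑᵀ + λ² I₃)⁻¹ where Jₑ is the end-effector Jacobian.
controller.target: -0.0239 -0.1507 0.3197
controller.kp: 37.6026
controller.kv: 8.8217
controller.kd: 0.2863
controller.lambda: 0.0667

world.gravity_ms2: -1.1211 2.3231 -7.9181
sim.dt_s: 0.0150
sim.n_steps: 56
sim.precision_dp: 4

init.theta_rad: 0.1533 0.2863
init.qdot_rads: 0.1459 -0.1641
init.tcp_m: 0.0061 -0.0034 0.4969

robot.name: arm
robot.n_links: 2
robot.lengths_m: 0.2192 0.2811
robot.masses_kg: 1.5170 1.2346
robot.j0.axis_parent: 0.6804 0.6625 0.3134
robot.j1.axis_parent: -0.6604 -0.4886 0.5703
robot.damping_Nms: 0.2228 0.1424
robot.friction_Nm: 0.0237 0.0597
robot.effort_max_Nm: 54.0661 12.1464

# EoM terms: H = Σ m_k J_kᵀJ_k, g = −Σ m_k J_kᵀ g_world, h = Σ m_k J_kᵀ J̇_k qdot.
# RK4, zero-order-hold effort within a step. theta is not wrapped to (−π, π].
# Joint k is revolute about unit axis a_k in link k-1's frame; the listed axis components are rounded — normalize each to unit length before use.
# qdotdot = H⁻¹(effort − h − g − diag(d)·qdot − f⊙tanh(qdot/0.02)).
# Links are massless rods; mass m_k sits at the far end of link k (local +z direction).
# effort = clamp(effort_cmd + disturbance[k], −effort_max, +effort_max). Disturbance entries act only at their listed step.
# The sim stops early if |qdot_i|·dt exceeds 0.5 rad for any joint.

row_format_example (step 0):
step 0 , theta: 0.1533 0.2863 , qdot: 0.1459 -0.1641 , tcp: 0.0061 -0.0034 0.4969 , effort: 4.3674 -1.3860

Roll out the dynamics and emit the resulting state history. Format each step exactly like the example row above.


step 1 , theta: 0.1578 0.2877 , qdot: 0.4436 0.3089 , tcp: 0.0074 -0.0047 0.4968 , effort: 4.0141 -1.4217
step 2 , theta: 0.1658 0.2938 , qdot: 0.6148 0.5008 , tcp: 0.0090 -0.0064 0.4966 , effort: 3.6714 -1.3566
step 3 , theta: 0.1759 0.3020 , qdot: 0.7317 0.5905 , tcp: 0.0109 -0.0086 0.4963 , effort: 3.3460 -1.2604
step 4 , theta: 0.1875 0.3112 , qdot: 0.8194 0.6383 , tcp: 0.0131 -0.0111 0.4960 , effort: 3.0383 -1.1557
step 5 , theta: 0.2003 0.3210 , qdot: 0.8893 0.6695 , tcp: 0.0156 -0.0139 0.4956 , effort: 2.7479 -1.0520
step 6 , theta: 0.2141 0.3312 , qdot: 0.9468 0.6951 , tcp: 0.0184 -0.0170 0.4951 , effort: 2.4741 -0.9531
step 7 , theta: 0.2287 0.3418 , qdot: 0.9946 0.7195 , tcp: 0.0213 -0.0203 0.4946 , effort: 2.2158 -0.8603
step 8 , theta: 0.2439 0.3528 , qdot: 1.0346 0.7445 , tcp: 0.0244 -0.0237 0.4940 , effort: 1.9721 -0.7739
step 9 , theta: 0.2596 0.3642 , qdot: 1.0677 0.7707 , tcp: 0.0276 -0.0273 0.4933 , effort: 1.7419 -0.6938
step 10 , theta: 0.2758 0.3759 , qdot: 1.0947 0.7981 , tcp: 0.0309 -0.0310 0.4925 , effort: 1.5242 -0.6197
step 11 , theta: 0.2924 0.3881 , qdot: 1.1163 0.8267 , tcp: 0.0342 -0.0347 0.4917 , effort: 1.3182 -0.5514
step 12 , theta: 0.3093 0.4007 , qdot: 1.1331 0.8562 , tcp: 0.0375 -0.0385 0.4907 , effort: 1.1231 -0.4885
step 13 , theta: 0.3263 0.4137 , qdot: 1.1454 0.8864 , tcp: 0.0408 -0.0423 0.4897 , effort: 0.9382 -0.4307
step 14 , theta: 0.3436 0.4273 , qdot: 1.1536 0.9169 , tcp: 0.0440 -0.0461 0.4886 , effort: 0.7627 -0.3778
step 15 , theta: 0.3609 0.4412 , qdot: 1.1582 0.9475 , tcp: 0.0471 -0.0498 0.4875 , effort: 0.5962 -0.3295
step 16 , theta: 0.3783 0.4556 , qdot: 1.1593 0.9779 , tcp: 0.0502 -0.0535 0.4862 , effort: 0.4383 -0.2856
step 17 , theta: 0.3956 0.4705 , qdot: 1.1572 1.0078 , tcp: 0.0532 -0.0572 0.4849 , effort: 0.2884 -0.2460
step 18 , theta: 0.4129 0.4858 , qdot: 1.1523 1.0371 , tcp: 0.0560 -0.0608 0.4836 , effort: 0.1464 -0.2105
step 19 , theta: 0.4301 0.5016 , qdot: 1.1446 1.0655 , tcp: 0.0587 -0.0643 0.4822 , effort: 0.0120 -0.1791
step 20 , theta: 0.4472 0.5177 , qdot: 1.1343 1.0929 , tcp: 0.0612 -0.0678 0.4807 , effort: -0.1150 -0.1515
step 21 , theta: 0.4641 0.5343 , qdot: 1.1218 1.1191 , tcp: 0.0636 -0.0712 0.4792 , effort: -0.2347 -0.1278
step 22 , theta: 0.4808 0.5513 , qdot: 1.1071 1.1440 , tcp: 0.0658 -0.0745 0.4776 , effort: -0.3474 -0.1077
step 23 , theta: 0.4973 0.5686 , qdot: 1.0905 1.1674 , tcp: 0.0678 -0.0777 0.4760 , effort: -0.4530 -0.0913
step 24 , theta: 0.5135 0.5862 , qdot: 1.0721 1.1894 , tcp: 0.0696 -0.0808 0.4744 , effort: -0.5516 -0.0785
step 25 , theta: 0.5294 0.6042 , qdot: 1.0521 1.2097 , tcp: 0.0713 -0.0838 0.4727 , effort: -0.6435 -0.0692
step 26 , theta: 0.5450 0.6225 , qdot: 1.0307 1.2284 , tcp: 0.0727 -0.0868 0.4710 , effort: -0.7287 -0.0632
step 27 , theta: 0.5603 0.6410 , qdot: 1.0079 1.2455 , tcp: 0.0740 -0.0896 0.4693 , effort: -0.8074 -0.0606
step 28 , theta: 0.5753 0.6598 , qdot: 0.9841 1.2608 , tcp: 0.0750 -0.0924 0.4676 , effort: -0.8797 -0.0611
step 29 , theta: 0.5898 0.6788 , qdot: 0.9594 1.2745 , tcp: 0.0759 -0.0950 0.4659 , effort: -0.9458 -0.0647
step 30 , theta: 0.6040 0.6980 , qdot: 0.9338 1.2865 , tcp: 0.0766 -0.0976 0.4642 , effort: -1.0060 -0.0713
step 31 , theta: 0.6178 0.7173 , qdot: 0.9076 1.2967 , tcp: 0.0770 -0.1001 0.4624 , effort: -1.0604 -0.0806
step 32 , theta: 0.6312 0.7368 , qdot: 0.8809 1.3052 , tcp: 0.0773 -0.1025 0.4607 , effort: -1.1093 -0.0925
step 33 , theta: 0.6442 0.7564 , qdot: 0.8538 1.3121 , tcp: 0.0774 -0.1048 0.4590 , effort: -1.1530 -0.1070
step 34 , theta: 0.6568 0.7761 , qdot: 0.8264 1.3173 , tcp: 0.0773 -0.1070 0.4572 , effort: -1.1917 -0.1238
step 35 , theta: 0.6690 0.7959 , qdot: 0.7989 1.3208 , tcp: 0.0770 -0.1092 0.4555 , effort: -1.2259 -0.1427
step 36 , theta: 0.6807 0.8157 , qdot: 0.7714 1.3227 , tcp: 0.0766 -0.1113 0.4537 , effort: -1.2556 -0.1637
step 37 , theta: 0.6921 0.8355 , qdot: 0.7439 1.3231 , tcp: 0.0760 -0.1133 0.4520 , effort: -1.2813 -0.1864
step 38 , theta: 0.7030 0.8553 , qdot: 0.7166 1.3219 , tcp: 0.0753 -0.1152 0.4503 , effort: -1.3033 -0.2108
step 39 , theta: 0.7136 0.8751 , qdot: 0.6896 1.3192 , tcp: 0.0744 -0.1171 0.4486 , effort: -1.3218 -0.2367
step 40 , theta: 0.7237 0.8949 , qdot: 0.6629 1.3150 , tcp: 0.0733 -0.1189 0.4468 , effort: -1.3371 -0.2639
step 41 , theta: 0.7335 0.9145 , qdot: 0.6366 1.3094 , tcp: 0.0722 -0.1206 0.4451 , effort: -1.3496 -0.2922
step 42 , theta: 0.7428 0.9341 , qdot: 0.6107 1.3025 , tcp: 0.0709 -0.1223 0.4434 , effort: -1.3594 -0.3215
step 43 , theta: 0.7518 0.9536 , qdot: 0.5853 1.2943 , tcp: 0.0695 -0.1239 0.4417 , effort: -1.3669 -0.3516
step 44 , theta: 0.7604 0.9729 , qdot: 0.5606 1.2848 , tcp: 0.0680 -0.1254 0.4400 , effort: -1.3723 -0.3824
step 45 , theta: 0.7686 0.9921 , qdot: 0.5364 1.2741 , tcp: 0.0664 -0.1269 0.4383 , effort: -1.3758 -0.4137
step 46 , theta: 0.7764 1.0111 , qdot: 0.5128 1.2623 , tcp: 0.0647 -0.1284 0.4366 , effort: -1.3777 -0.4454
step 47 , theta: 0.7840 1.0299 , qdot: 0.4899 1.2494 , tcp: 0.0629 -0.1298 0.4349 , effort: -1.3781 -0.4774
step 48 , theta: 0.7911 1.0485 , qdot: 0.4677 1.2355 , tcp: 0.0611 -0.1311 0.4332 , effort: -1.3774 -0.5095
step 49 , theta: 0.7980 1.0669 , qdot: 0.4462 1.2207 , tcp: 0.0592 -0.1324 0.4316 , effort: -1.3755 -0.5416
step 50 , theta: 0.8045 1.0851 , qdot: 0.4254 1.2050 , tcp: 0.0573 -0.1337 0.4299 , effort: -1.3728 -0.5736
step 51 , theta: 0.8107 1.1030 , qdot: 0.4054 1.1885 , tcp: 0.0553 -0.1349 0.4282 , effort: -1.3693 -0.6055
step 52 , theta: 0.8167 1.1207 , qdot: 0.3861 1.1712 , tcp: 0.0533 -0.1361 0.4266 , effort: -1.3652 -0.6371
step 53 , theta: 0.8223 1.1381 , qdot: 0.3676 1.1532 , tcp: 0.0512 -0.1372 0.4249 , effort: -1.3606 -0.6684
step 54 , theta: 0.8277 1.1553 , qdot: 0.3497 1.1346 , tcp: 0.0491 -0.1383 0.4233 , effort: -1.3557 -0.6992
step 55 , theta: 0.8328 1.1721 , qdot: 0.3327 1.1155 , tcp: 0.0470 -0.1393 0.4217 , effort: -1.3505 -0.7296
step 56 , theta: 0.8377 1.1887 , qdot: 0.3163 1.0958 , tcp: 0.0449 -0.1404 0.4200
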